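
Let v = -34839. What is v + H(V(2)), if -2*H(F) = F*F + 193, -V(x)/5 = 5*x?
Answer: -72371/2 ≈ -36186.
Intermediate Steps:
V(x) = -25*x
H(F) = -193/2 - F²/2 (H(F) = -(F*F + 193)/2 = -(F² + 193)/2 = -(193 + F²)/2 = -193/2 - F²/2)
v + H(V(2)) = -34839 + (-193/2 - (-25*2)²/2) = -34839 + (-193/2 - ½*(-50)²) = -34839 + (-193/2 - ½*2500) = -34839 + (-193/2 - 1250) = -34839 - 2693/2 = -72371/2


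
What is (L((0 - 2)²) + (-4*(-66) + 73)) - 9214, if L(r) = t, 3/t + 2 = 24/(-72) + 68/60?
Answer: -17759/2 ≈ -8879.5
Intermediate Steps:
t = -5/2 (t = 3/(-2 + (24/(-72) + 68/60)) = 3/(-2 + (24*(-1/72) + 68*(1/60))) = 3/(-2 + (-⅓ + 17/15)) = 3/(-2 + ⅘) = 3/(-6/5) = 3*(-⅚) = -5/2 ≈ -2.5000)
L(r) = -5/2
(L((0 - 2)²) + (-4*(-66) + 73)) - 9214 = (-5/2 + (-4*(-66) + 73)) - 9214 = (-5/2 + (264 + 73)) - 9214 = (-5/2 + 337) - 9214 = 669/2 - 9214 = -17759/2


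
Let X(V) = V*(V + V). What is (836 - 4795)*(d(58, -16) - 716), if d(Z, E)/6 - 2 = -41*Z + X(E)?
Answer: 47112100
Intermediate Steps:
X(V) = 2*V**2 (X(V) = V*(2*V) = 2*V**2)
d(Z, E) = 12 - 246*Z + 12*E**2 (d(Z, E) = 12 + 6*(-41*Z + 2*E**2) = 12 + (-246*Z + 12*E**2) = 12 - 246*Z + 12*E**2)
(836 - 4795)*(d(58, -16) - 716) = (836 - 4795)*((12 - 246*58 + 12*(-16)**2) - 716) = -3959*((12 - 14268 + 12*256) - 716) = -3959*((12 - 14268 + 3072) - 716) = -3959*(-11184 - 716) = -3959*(-11900) = 47112100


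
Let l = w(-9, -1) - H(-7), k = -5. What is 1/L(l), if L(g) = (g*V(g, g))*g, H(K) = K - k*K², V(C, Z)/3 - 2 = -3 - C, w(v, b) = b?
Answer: 1/40784394 ≈ 2.4519e-8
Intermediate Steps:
V(C, Z) = -3 - 3*C (V(C, Z) = 6 + 3*(-3 - C) = 6 + (-9 - 3*C) = -3 - 3*C)
H(K) = K + 5*K² (H(K) = K - (-5)*K² = K + 5*K²)
l = -239 (l = -1 - (-7)*(1 + 5*(-7)) = -1 - (-7)*(1 - 35) = -1 - (-7)*(-34) = -1 - 1*238 = -1 - 238 = -239)
L(g) = g²*(-3 - 3*g) (L(g) = (g*(-3 - 3*g))*g = g²*(-3 - 3*g))
1/L(l) = 1/(3*(-239)²*(-1 - 1*(-239))) = 1/(3*57121*(-1 + 239)) = 1/(3*57121*238) = 1/40784394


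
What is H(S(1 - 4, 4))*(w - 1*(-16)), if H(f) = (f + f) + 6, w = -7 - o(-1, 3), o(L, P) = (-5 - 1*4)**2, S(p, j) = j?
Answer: -1008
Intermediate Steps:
o(L, P) = 81 (o(L, P) = (-5 - 4)**2 = (-9)**2 = 81)
w = -88 (w = -7 - 1*81 = -7 - 81 = -88)
H(f) = 6 + 2*f (H(f) = 2*f + 6 = 6 + 2*f)
H(S(1 - 4, 4))*(w - 1*(-16)) = (6 + 2*4)*(-88 - 1*(-16)) = (6 + 8)*(-88 + 16) = 14*(-72) = -1008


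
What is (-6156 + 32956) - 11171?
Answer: 15629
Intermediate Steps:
(-6156 + 32956) - 11171 = 26800 - 11171 = 15629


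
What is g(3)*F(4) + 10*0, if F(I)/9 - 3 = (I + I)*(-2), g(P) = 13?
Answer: -1521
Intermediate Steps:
F(I) = 27 - 36*I (F(I) = 27 + 9*((I + I)*(-2)) = 27 + 9*((2*I)*(-2)) = 27 + 9*(-4*I) = 27 - 36*I)
g(3)*F(4) + 10*0 = 13*(27 - 36*4) + 10*0 = 13*(27 - 144) + 0 = 13*(-117) + 0 = -1521 + 0 = -1521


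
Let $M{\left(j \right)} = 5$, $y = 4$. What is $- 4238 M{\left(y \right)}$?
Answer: $-21190$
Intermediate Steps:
$- 4238 M{\left(y \right)} = \left(-4238\right) 5 = -21190$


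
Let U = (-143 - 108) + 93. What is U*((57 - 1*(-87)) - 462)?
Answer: 50244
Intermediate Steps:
U = -158 (U = -251 + 93 = -158)
U*((57 - 1*(-87)) - 462) = -158*((57 - 1*(-87)) - 462) = -158*((57 + 87) - 462) = -158*(144 - 462) = -158*(-318) = 50244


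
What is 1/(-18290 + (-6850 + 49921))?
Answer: 1/24781 ≈ 4.0354e-5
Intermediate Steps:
1/(-18290 + (-6850 + 49921)) = 1/(-18290 + 43071) = 1/24781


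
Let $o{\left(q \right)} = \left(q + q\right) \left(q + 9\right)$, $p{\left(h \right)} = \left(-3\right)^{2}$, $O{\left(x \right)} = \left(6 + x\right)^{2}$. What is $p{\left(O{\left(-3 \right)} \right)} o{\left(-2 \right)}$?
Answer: $-252$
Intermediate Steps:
$p{\left(h \right)} = 9$
$o{\left(q \right)} = 2 q \left(9 + q\right)$
$p{\left(O{\left(-3 \right)} \right)} o{\left(-2 \right)} = 9 \cdot 2 \left(-2\right) \left(9 - 2\right) = 9 \cdot 2 \left(-2\right) 7 = 9 \left(-28\right) = -252$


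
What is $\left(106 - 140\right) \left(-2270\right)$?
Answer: $77180$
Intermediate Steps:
$\left(106 - 140\right) \left(-2270\right) = \left(-34\right) \left(-2270\right) = 77180$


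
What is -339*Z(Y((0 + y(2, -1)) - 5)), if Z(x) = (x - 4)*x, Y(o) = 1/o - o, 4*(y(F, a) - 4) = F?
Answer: -11187/4 ≈ -2796.8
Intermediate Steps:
y(F, a) = 4 + F/4
Z(x) = x*(-4 + x) (Z(x) = (-4 + x)*x = x*(-4 + x))
-339*Z(Y((0 + y(2, -1)) - 5)) = -339*(1/((0 + (4 + (¼)*2)) - 5) - ((0 + (4 + (¼)*2)) - 5))*(-4 + (1/((0 + (4 + (¼)*2)) - 5) - ((0 + (4 + (¼)*2)) - 5))) = -339*(1/((0 + (4 + ½)) - 5) - ((0 + (4 + ½)) - 5))*(-4 + (1/((0 + (4 + ½)) - 5) - ((0 + (4 + ½)) - 5))) = -339*(1/((0 + 9/2) - 5) - ((0 + 9/2) - 5))*(-4 + (1/((0 + 9/2) - 5) - ((0 + 9/2) - 5))) = -339*(1/(9/2 - 5) - (9/2 - 5))*(-4 + (1/(9/2 - 5) - (9/2 - 5))) = -339*(1/(-½) - 1*(-½))*(-4 + (1/(-½) - 1*(-½))) = -339*(-2 + ½)*(-4 + (-2 + ½)) = -(-1017)*(-4 - 3/2)/2 = -(-1017)*(-11)/(2*2) = -339*33/4 = -11187/4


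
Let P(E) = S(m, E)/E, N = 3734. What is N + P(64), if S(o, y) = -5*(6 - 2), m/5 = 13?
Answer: 59739/16 ≈ 3733.7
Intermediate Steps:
m = 65 (m = 5*13 = 65)
S(o, y) = -20 (S(o, y) = -5*4 = -20)
P(E) = -20/E
N + P(64) = 3734 - 20/64 = 3734 - 20*1/64 = 3734 - 5/16 = 59739/16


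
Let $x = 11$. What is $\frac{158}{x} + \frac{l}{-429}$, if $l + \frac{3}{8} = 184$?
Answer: $\frac{3679}{264} \approx 13.936$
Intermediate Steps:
$l = \frac{1469}{8}$ ($l = - \frac{3}{8} + 184 = \frac{1469}{8} \approx 183.63$)
$\frac{158}{x} + \frac{l}{-429} = \frac{158}{11} + \frac{1469}{8 \left(-429\right)} = 158 \cdot \frac{1}{11} + \frac{1469}{8} \left(- \frac{1}{429}\right) = \frac{158}{11} - \frac{113}{264} = \frac{3679}{264}$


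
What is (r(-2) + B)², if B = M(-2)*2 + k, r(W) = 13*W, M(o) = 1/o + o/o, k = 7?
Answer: 324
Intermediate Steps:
M(o) = 1 + 1/o (M(o) = 1/o + 1 = 1 + 1/o)
B = 8 (B = ((1 - 2)/(-2))*2 + 7 = -½*(-1)*2 + 7 = (½)*2 + 7 = 1 + 7 = 8)
(r(-2) + B)² = (13*(-2) + 8)² = (-26 + 8)² = (-18)² = 324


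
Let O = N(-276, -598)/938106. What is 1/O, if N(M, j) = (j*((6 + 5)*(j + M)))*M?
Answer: -633/1070696 ≈ -0.00059120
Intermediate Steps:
N(M, j) = M*j*(11*M + 11*j) (N(M, j) = (j*(11*(M + j)))*M = (j*(11*M + 11*j))*M = M*j*(11*M + 11*j))
O = -1070696/633 (O = (11*(-276)*(-598)*(-276 - 598))/938106 = (11*(-276)*(-598)*(-874))*(1/938106) = -1586771472*1/938106 = -1070696/633 ≈ -1691.5)
1/O = 1/(-1070696/633) = -633/1070696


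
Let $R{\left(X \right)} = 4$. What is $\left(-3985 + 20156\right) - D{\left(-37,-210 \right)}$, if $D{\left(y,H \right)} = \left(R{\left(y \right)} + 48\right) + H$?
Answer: $16329$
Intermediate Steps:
$D{\left(y,H \right)} = 52 + H$ ($D{\left(y,H \right)} = \left(4 + 48\right) + H = 52 + H$)
$\left(-3985 + 20156\right) - D{\left(-37,-210 \right)} = \left(-3985 + 20156\right) - \left(52 - 210\right) = 16171 - -158 = 16171 + 158 = 16329$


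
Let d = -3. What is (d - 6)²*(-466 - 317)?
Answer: -63423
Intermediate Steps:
(d - 6)²*(-466 - 317) = (-3 - 6)²*(-466 - 317) = (-9)²*(-783) = 81*(-783) = -63423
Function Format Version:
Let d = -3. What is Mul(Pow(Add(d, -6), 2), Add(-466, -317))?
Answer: -63423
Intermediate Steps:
Mul(Pow(Add(d, -6), 2), Add(-466, -317)) = Mul(Pow(Add(-3, -6), 2), Add(-466, -317)) = Mul(Pow(-9, 2), -783) = Mul(81, -783) = -63423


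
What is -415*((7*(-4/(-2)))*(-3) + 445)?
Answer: -167245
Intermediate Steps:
-415*((7*(-4/(-2)))*(-3) + 445) = -415*((7*(-4*(-½)))*(-3) + 445) = -415*((7*2)*(-3) + 445) = -415*(14*(-3) + 445) = -415*(-42 + 445) = -415*403 = -167245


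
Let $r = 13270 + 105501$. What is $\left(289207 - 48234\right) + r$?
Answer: $359744$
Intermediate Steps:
$r = 118771$
$\left(289207 - 48234\right) + r = \left(289207 - 48234\right) + 118771 = 240973 + 118771 = 359744$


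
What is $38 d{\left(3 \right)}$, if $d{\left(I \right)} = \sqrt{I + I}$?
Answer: $38 \sqrt{6} \approx 93.081$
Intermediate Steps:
$d{\left(I \right)} = \sqrt{2} \sqrt{I}$ ($d{\left(I \right)} = \sqrt{2 I} = \sqrt{2} \sqrt{I}$)
$38 d{\left(3 \right)} = 38 \sqrt{2} \sqrt{3} = 38 \sqrt{6}$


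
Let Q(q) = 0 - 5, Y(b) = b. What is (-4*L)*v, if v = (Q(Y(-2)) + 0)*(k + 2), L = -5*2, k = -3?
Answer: 200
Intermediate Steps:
L = -10
Q(q) = -5
v = 5 (v = (-5 + 0)*(-3 + 2) = -5*(-1) = 5)
(-4*L)*v = -4*(-10)*5 = 40*5 = 200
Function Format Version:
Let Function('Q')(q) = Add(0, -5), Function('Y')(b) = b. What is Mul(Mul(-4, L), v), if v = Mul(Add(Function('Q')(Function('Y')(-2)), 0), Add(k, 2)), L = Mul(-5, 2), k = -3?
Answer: 200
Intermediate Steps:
L = -10
Function('Q')(q) = -5
v = 5 (v = Mul(Add(-5, 0), Add(-3, 2)) = Mul(-5, -1) = 5)
Mul(Mul(-4, L), v) = Mul(Mul(-4, -10), 5) = Mul(40, 5) = 200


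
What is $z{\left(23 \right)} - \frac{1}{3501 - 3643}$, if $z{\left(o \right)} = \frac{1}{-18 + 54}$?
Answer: $\frac{89}{2556} \approx 0.03482$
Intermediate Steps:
$z{\left(o \right)} = \frac{1}{36}$
$z{\left(23 \right)} - \frac{1}{3501 - 3643} = \frac{1}{36} - \frac{1}{3501 - 3643} = \frac{1}{36} - \frac{1}{-142} = \frac{1}{36} - - \frac{1}{142} = \frac{1}{36} + \frac{1}{142} = \frac{89}{2556}$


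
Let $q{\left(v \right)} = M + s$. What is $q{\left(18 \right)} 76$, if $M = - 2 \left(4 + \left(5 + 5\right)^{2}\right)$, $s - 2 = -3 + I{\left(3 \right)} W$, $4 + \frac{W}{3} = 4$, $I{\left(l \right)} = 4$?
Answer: $-15884$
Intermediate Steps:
$W = 0$ ($W = -12 + 3 \cdot 4 = -12 + 12 = 0$)
$s = -1$ ($s = 2 + \left(-3 + 4 \cdot 0\right) = 2 + \left(-3 + 0\right) = 2 - 3 = -1$)
$M = -208$ ($M = - 2 \left(4 + 10^{2}\right) = - 2 \left(4 + 100\right) = \left(-2\right) 104 = -208$)
$q{\left(v \right)} = -209$ ($q{\left(v \right)} = -208 - 1 = -209$)
$q{\left(18 \right)} 76 = \left(-209\right) 76 = -15884$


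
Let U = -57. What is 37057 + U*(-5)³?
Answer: 44182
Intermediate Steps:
37057 + U*(-5)³ = 37057 - 57*(-5)³ = 37057 - 57*(-125) = 37057 + 7125 = 44182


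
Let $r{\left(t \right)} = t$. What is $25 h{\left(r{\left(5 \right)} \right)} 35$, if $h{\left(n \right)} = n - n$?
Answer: $0$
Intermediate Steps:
$h{\left(n \right)} = 0$
$25 h{\left(r{\left(5 \right)} \right)} 35 = 25 \cdot 0 \cdot 35 = 0 \cdot 35 = 0$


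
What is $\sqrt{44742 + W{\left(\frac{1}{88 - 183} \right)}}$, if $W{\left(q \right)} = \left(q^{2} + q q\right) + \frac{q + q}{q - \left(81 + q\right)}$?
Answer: $\frac{\sqrt{32707520902}}{855} \approx 211.52$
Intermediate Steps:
$W{\left(q \right)} = 2 q^{2} - \frac{2 q}{81}$ ($W{\left(q \right)} = \left(q^{2} + q^{2}\right) + \frac{2 q}{-81} = 2 q^{2} + 2 q \left(- \frac{1}{81}\right) = 2 q^{2} - \frac{2 q}{81}$)
$\sqrt{44742 + W{\left(\frac{1}{88 - 183} \right)}} = \sqrt{44742 + \frac{2 \left(-1 + \frac{81}{88 - 183}\right)}{81 \left(88 - 183\right)}} = \sqrt{44742 + \frac{2 \left(-1 + \frac{81}{-95}\right)}{81 \left(-95\right)}} = \sqrt{44742 + \frac{2}{81} \left(- \frac{1}{95}\right) \left(-1 + 81 \left(- \frac{1}{95}\right)\right)} = \sqrt{44742 + \frac{2}{81} \left(- \frac{1}{95}\right) \left(-1 - \frac{81}{95}\right)} = \sqrt{44742 + \frac{2}{81} \left(- \frac{1}{95}\right) \left(- \frac{176}{95}\right)} = \sqrt{44742 + \frac{352}{731025}} = \sqrt{\frac{32707520902}{731025}} = \frac{\sqrt{32707520902}}{855}$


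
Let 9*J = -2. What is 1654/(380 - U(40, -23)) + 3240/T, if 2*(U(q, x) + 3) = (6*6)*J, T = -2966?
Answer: 1825942/573921 ≈ 3.1815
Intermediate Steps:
J = -2/9 (J = (1/9)*(-2) = -2/9 ≈ -0.22222)
U(q, x) = -7 (U(q, x) = -3 + ((6*6)*(-2/9))/2 = -3 + (36*(-2/9))/2 = -3 + (1/2)*(-8) = -3 - 4 = -7)
1654/(380 - U(40, -23)) + 3240/T = 1654/(380 - 1*(-7)) + 3240/(-2966) = 1654/(380 + 7) + 3240*(-1/2966) = 1654/387 - 1620/1483 = 1825942/573921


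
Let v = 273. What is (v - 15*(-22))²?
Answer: 363609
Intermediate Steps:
(v - 15*(-22))² = (273 - 15*(-22))² = (273 + 330)² = 603² = 363609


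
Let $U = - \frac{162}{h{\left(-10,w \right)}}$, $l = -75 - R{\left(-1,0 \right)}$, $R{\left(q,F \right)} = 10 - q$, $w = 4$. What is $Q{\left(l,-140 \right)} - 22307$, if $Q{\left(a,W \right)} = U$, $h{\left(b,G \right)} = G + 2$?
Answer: $-22334$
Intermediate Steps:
$h{\left(b,G \right)} = 2 + G$
$l = -86$ ($l = -75 - \left(10 - -1\right) = -75 - \left(10 + 1\right) = -75 - 11 = -86$)
$U = -27$ ($U = - \frac{162}{2 + 4} = - \frac{162}{6} = \left(-162\right) \frac{1}{6} = -27$)
$Q{\left(a,W \right)} = -27$
$Q{\left(l,-140 \right)} - 22307 = -27 - 22307 = -22334$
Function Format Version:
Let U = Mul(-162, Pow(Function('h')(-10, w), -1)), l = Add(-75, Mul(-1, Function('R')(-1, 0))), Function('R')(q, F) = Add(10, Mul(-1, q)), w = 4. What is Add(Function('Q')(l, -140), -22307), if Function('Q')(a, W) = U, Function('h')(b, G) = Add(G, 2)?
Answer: -22334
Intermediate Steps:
Function('h')(b, G) = Add(2, G)
l = -86 (l = Add(-75, Mul(-1, Add(10, Mul(-1, -1)))) = Add(-75, Mul(-1, Add(10, 1))) = Add(-75, Mul(-1, 11)) = Add(-75, -11) = -86)
U = -27 (U = Mul(-162, Pow(Add(2, 4), -1)) = Mul(-162, Pow(6, -1)) = Mul(-162, Rational(1, 6)) = -27)
Function('Q')(a, W) = -27
Add(Function('Q')(l, -140), -22307) = Add(-27, -22307) = -22334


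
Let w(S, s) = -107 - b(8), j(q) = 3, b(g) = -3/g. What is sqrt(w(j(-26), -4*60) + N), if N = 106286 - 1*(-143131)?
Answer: sqrt(3988966)/4 ≈ 499.31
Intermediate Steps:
N = 249417 (N = 106286 + 143131 = 249417)
w(S, s) = -853/8 (w(S, s) = -107 - (-3)/8 = -107 - 1*(-3/8) = -107 + 3/8 = -853/8)
sqrt(w(j(-26), -4*60) + N) = sqrt(-853/8 + 249417) = sqrt(1994483/8) = sqrt(3988966)/4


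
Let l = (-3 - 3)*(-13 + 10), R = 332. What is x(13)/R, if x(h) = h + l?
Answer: 31/332 ≈ 0.093374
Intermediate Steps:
l = 18 (l = -6*(-3) = 18)
x(h) = 18 + h (x(h) = h + 18 = 18 + h)
x(13)/R = (18 + 13)/332 = 31*(1/332) = 31/332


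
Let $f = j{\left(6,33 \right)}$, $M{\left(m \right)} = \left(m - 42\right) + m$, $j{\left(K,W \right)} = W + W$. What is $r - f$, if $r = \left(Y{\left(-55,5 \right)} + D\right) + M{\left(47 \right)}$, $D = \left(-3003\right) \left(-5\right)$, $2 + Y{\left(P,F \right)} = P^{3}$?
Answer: $-151376$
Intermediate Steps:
$Y{\left(P,F \right)} = -2 + P^{3}$
$j{\left(K,W \right)} = 2 W$
$M{\left(m \right)} = -42 + 2 m$ ($M{\left(m \right)} = \left(-42 + m\right) + m = -42 + 2 m$)
$D = 15015$
$r = -151310$ ($r = \left(\left(-2 + \left(-55\right)^{3}\right) + 15015\right) + \left(-42 + 2 \cdot 47\right) = \left(\left(-2 - 166375\right) + 15015\right) + \left(-42 + 94\right) = \left(-166377 + 15015\right) + 52 = -151362 + 52 = -151310$)
$f = 66$ ($f = 2 \cdot 33 = 66$)
$r - f = -151310 - 66 = -151376$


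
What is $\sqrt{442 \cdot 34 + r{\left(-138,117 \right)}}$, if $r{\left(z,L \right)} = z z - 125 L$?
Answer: $\sqrt{19447} \approx 139.45$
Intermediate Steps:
$r{\left(z,L \right)} = z^{2} - 125 L$
$\sqrt{442 \cdot 34 + r{\left(-138,117 \right)}} = \sqrt{442 \cdot 34 + \left(\left(-138\right)^{2} - 14625\right)} = \sqrt{15028 + \left(19044 - 14625\right)} = \sqrt{15028 + 4419} = \sqrt{19447}$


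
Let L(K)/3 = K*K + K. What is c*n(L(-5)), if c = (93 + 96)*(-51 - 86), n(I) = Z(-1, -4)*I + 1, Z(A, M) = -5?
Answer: 7742007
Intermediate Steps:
L(K) = 3*K + 3*K² (L(K) = 3*(K*K + K) = 3*(K² + K) = 3*(K + K²) = 3*K + 3*K²)
n(I) = 1 - 5*I (n(I) = -5*I + 1 = 1 - 5*I)
c = -25893 (c = 189*(-137) = -25893)
c*n(L(-5)) = -25893*(1 - 15*(-5)*(1 - 5)) = -25893*(1 - 15*(-5)*(-4)) = -25893*(1 - 5*60) = -25893*(1 - 300) = -25893*(-299) = 7742007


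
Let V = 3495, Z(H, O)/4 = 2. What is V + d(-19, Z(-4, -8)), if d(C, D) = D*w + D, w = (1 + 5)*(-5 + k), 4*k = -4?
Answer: 3215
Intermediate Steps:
k = -1 (k = (¼)*(-4) = -1)
Z(H, O) = 8 (Z(H, O) = 4*2 = 8)
w = -36 (w = (1 + 5)*(-5 - 1) = 6*(-6) = -36)
d(C, D) = -35*D (d(C, D) = D*(-36) + D = -36*D + D = -35*D)
V + d(-19, Z(-4, -8)) = 3495 - 35*8 = 3495 - 280 = 3215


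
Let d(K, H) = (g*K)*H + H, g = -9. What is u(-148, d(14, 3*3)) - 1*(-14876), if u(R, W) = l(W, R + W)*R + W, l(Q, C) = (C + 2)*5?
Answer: 954291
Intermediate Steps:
d(K, H) = H - 9*H*K (d(K, H) = (-9*K)*H + H = -9*H*K + H = H - 9*H*K)
l(Q, C) = 10 + 5*C (l(Q, C) = (2 + C)*5 = 10 + 5*C)
u(R, W) = W + R*(10 + 5*R + 5*W) (u(R, W) = (10 + 5*(R + W))*R + W = (10 + (5*R + 5*W))*R + W = (10 + 5*R + 5*W)*R + W = R*(10 + 5*R + 5*W) + W = W + R*(10 + 5*R + 5*W))
u(-148, d(14, 3*3)) - 1*(-14876) = ((3*3)*(1 - 9*14) + 5*(-148)*(2 - 148 + (3*3)*(1 - 9*14))) - 1*(-14876) = (9*(1 - 126) + 5*(-148)*(2 - 148 + 9*(1 - 126))) + 14876 = (9*(-125) + 5*(-148)*(2 - 148 + 9*(-125))) + 14876 = (-1125 + 5*(-148)*(2 - 148 - 1125)) + 14876 = (-1125 + 5*(-148)*(-1271)) + 14876 = (-1125 + 940540) + 14876 = 939415 + 14876 = 954291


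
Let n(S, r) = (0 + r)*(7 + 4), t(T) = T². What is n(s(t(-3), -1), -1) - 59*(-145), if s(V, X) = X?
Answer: 8544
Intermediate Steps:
n(S, r) = 11*r (n(S, r) = r*11 = 11*r)
n(s(t(-3), -1), -1) - 59*(-145) = 11*(-1) - 59*(-145) = -11 + 8555 = 8544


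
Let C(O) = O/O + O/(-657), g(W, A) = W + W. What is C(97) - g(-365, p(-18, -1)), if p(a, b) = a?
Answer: 480170/657 ≈ 730.85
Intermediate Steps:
g(W, A) = 2*W
C(O) = 1 - O/657 (C(O) = 1 + O*(-1/657) = 1 - O/657)
C(97) - g(-365, p(-18, -1)) = (1 - 1/657*97) - 2*(-365) = (1 - 97/657) - 1*(-730) = 560/657 + 730 = 480170/657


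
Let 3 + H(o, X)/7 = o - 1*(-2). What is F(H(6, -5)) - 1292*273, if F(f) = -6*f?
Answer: -352926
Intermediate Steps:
H(o, X) = -7 + 7*o (H(o, X) = -21 + 7*(o - 1*(-2)) = -21 + 7*(o + 2) = -21 + 7*(2 + o) = -21 + (14 + 7*o) = -7 + 7*o)
F(H(6, -5)) - 1292*273 = -6*(-7 + 7*6) - 1292*273 = -6*(-7 + 42) - 352716 = -6*35 - 352716 = -210 - 352716 = -352926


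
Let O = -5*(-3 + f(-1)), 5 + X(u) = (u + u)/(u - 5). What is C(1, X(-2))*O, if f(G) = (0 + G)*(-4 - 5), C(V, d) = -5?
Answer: 150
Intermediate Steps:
X(u) = -5 + 2*u/(-5 + u) (X(u) = -5 + (u + u)/(u - 5) = -5 + (2*u)/(-5 + u) = -5 + 2*u/(-5 + u))
f(G) = -9*G (f(G) = G*(-9) = -9*G)
O = -30 (O = -5*(-3 - 9*(-1)) = -5*(-3 + 9) = -5*6 = -30)
C(1, X(-2))*O = -5*(-30) = 150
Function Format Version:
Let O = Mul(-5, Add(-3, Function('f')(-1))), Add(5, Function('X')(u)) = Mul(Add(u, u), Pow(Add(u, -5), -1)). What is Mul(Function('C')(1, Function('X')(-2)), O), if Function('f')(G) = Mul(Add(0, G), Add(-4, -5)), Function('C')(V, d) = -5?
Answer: 150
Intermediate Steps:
Function('X')(u) = Add(-5, Mul(2, u, Pow(Add(-5, u), -1))) (Function('X')(u) = Add(-5, Mul(Add(u, u), Pow(Add(u, -5), -1))) = Add(-5, Mul(Mul(2, u), Pow(Add(-5, u), -1))) = Add(-5, Mul(2, u, Pow(Add(-5, u), -1))))
Function('f')(G) = Mul(-9, G) (Function('f')(G) = Mul(G, -9) = Mul(-9, G))
O = -30 (O = Mul(-5, Add(-3, Mul(-9, -1))) = Mul(-5, Add(-3, 9)) = Mul(-5, 6) = -30)
Mul(Function('C')(1, Function('X')(-2)), O) = Mul(-5, -30) = 150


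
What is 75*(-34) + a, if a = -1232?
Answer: -3782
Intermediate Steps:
75*(-34) + a = 75*(-34) - 1232 = -2550 - 1232 = -3782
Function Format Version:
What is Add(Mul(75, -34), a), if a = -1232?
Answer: -3782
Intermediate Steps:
Add(Mul(75, -34), a) = Add(Mul(75, -34), -1232) = Add(-2550, -1232) = -3782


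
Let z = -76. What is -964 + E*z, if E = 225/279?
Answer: -31784/31 ≈ -1025.3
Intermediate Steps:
E = 25/31 (E = 225*(1/279) = 25/31 ≈ 0.80645)
-964 + E*z = -964 + (25/31)*(-76) = -964 - 1900/31 = -31784/31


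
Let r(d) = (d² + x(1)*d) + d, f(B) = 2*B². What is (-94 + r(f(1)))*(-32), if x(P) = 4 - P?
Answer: 2624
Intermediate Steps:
r(d) = d² + 4*d (r(d) = (d² + (4 - 1*1)*d) + d = (d² + (4 - 1)*d) + d = (d² + 3*d) + d = d² + 4*d)
(-94 + r(f(1)))*(-32) = (-94 + (2*1²)*(4 + 2*1²))*(-32) = (-94 + (2*1)*(4 + 2*1))*(-32) = (-94 + 2*(4 + 2))*(-32) = (-94 + 2*6)*(-32) = (-94 + 12)*(-32) = -82*(-32) = 2624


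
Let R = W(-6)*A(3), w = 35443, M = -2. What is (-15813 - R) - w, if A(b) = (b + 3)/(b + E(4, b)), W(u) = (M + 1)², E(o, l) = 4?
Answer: -358798/7 ≈ -51257.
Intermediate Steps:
W(u) = 1 (W(u) = (-2 + 1)² = (-1)² = 1)
A(b) = (3 + b)/(4 + b) (A(b) = (b + 3)/(b + 4) = (3 + b)/(4 + b))
R = 6/7 (R = 1*((3 + 3)/(4 + 3)) = 1*(6/7) = 6/7 ≈ 0.85714)
(-15813 - R) - w = (-15813 - 1*6/7) - 1*35443 = (-15813 - 6/7) - 35443 = -110697/7 - 35443 = -358798/7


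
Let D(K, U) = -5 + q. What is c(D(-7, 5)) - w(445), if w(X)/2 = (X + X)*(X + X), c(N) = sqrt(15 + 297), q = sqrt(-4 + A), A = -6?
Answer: -1584200 + 2*sqrt(78) ≈ -1.5842e+6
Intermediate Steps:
q = I*sqrt(10) (q = sqrt(-4 - 6) = sqrt(-10) = I*sqrt(10) ≈ 3.1623*I)
D(K, U) = -5 + I*sqrt(10)
c(N) = 2*sqrt(78) (c(N) = sqrt(312) = 2*sqrt(78))
w(X) = 8*X**2 (w(X) = 2*((X + X)*(X + X)) = 2*((2*X)*(2*X)) = 2*(4*X**2) = 8*X**2)
c(D(-7, 5)) - w(445) = 2*sqrt(78) - 8*445**2 = 2*sqrt(78) - 8*198025 = 2*sqrt(78) - 1*1584200 = 2*sqrt(78) - 1584200 = -1584200 + 2*sqrt(78)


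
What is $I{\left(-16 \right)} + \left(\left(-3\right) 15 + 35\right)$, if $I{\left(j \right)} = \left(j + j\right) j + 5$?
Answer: $507$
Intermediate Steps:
$I{\left(j \right)} = 5 + 2 j^{2}$ ($I{\left(j \right)} = 2 j j + 5 = 2 j^{2} + 5 = 5 + 2 j^{2}$)
$I{\left(-16 \right)} + \left(\left(-3\right) 15 + 35\right) = \left(5 + 2 \left(-16\right)^{2}\right) + \left(\left(-3\right) 15 + 35\right) = \left(5 + 2 \cdot 256\right) + \left(-45 + 35\right) = \left(5 + 512\right) - 10 = 517 - 10 = 507$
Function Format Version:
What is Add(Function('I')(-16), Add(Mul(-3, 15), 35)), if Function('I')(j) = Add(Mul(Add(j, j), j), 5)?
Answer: 507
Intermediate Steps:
Function('I')(j) = Add(5, Mul(2, Pow(j, 2))) (Function('I')(j) = Add(Mul(Mul(2, j), j), 5) = Add(Mul(2, Pow(j, 2)), 5) = Add(5, Mul(2, Pow(j, 2))))
Add(Function('I')(-16), Add(Mul(-3, 15), 35)) = Add(Add(5, Mul(2, Pow(-16, 2))), Add(Mul(-3, 15), 35)) = Add(Add(5, Mul(2, 256)), Add(-45, 35)) = Add(Add(5, 512), -10) = Add(517, -10) = 507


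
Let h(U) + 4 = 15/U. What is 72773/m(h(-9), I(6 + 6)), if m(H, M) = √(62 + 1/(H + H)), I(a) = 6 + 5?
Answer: 72773*√71570/2105 ≈ 9248.8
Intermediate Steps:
I(a) = 11
h(U) = -4 + 15/U
m(H, M) = √(62 + 1/(2*H))
72773/m(h(-9), I(6 + 6)) = 72773/((√(248 + 2/(-4 + 15/(-9)))/2)) = 72773/((√(248 + 2/(-4 + 15*(-⅑)))/2)) = 72773/((√(248 + 2/(-4 - 5/3))/2)) = 72773/((√(248 + 2/(-17/3))/2)) = 72773/((√(248 + 2*(-3/17))/2)) = 72773/((√(248 - 6/17)/2)) = 72773/((√(4210/17)/2)) = 72773/(((√71570/17)/2)) = 72773/((√71570/34)) = 72773*(√71570/2105) = 72773*√71570/2105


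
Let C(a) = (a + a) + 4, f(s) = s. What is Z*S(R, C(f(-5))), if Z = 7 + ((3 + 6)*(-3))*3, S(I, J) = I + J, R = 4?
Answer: 148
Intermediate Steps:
C(a) = 4 + 2*a (C(a) = 2*a + 4 = 4 + 2*a)
Z = -74 (Z = 7 + (9*(-3))*3 = 7 - 27*3 = 7 - 81 = -74)
Z*S(R, C(f(-5))) = -74*(4 + (4 + 2*(-5))) = -74*(4 + (4 - 10)) = -74*(4 - 6) = -74*(-2) = 148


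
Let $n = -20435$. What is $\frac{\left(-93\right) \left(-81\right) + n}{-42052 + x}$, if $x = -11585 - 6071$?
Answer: $\frac{6451}{29854} \approx 0.21608$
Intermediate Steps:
$x = -17656$ ($x = -11585 - 6071 = -17656$)
$\frac{\left(-93\right) \left(-81\right) + n}{-42052 + x} = \frac{\left(-93\right) \left(-81\right) - 20435}{-42052 - 17656} = \frac{7533 - 20435}{-59708} = \left(-12902\right) \left(- \frac{1}{59708}\right) = \frac{6451}{29854}$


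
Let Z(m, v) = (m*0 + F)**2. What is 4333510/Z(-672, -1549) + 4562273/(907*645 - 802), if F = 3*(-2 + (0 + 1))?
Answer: 2531733938087/5257917 ≈ 4.8151e+5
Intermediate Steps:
F = -3 (F = 3*(-2 + 1) = 3*(-1) = -3)
Z(m, v) = 9 (Z(m, v) = (m*0 - 3)**2 = (0 - 3)**2 = (-3)**2 = 9)
4333510/Z(-672, -1549) + 4562273/(907*645 - 802) = 4333510/9 + 4562273/(907*645 - 802) = 4333510*(1/9) + 4562273/(585015 - 802) = 4333510/9 + 4562273/584213 = 2531733938087/5257917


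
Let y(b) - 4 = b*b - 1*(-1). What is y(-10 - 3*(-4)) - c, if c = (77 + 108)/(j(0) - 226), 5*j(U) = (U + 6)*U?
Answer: 2219/226 ≈ 9.8186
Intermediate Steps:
j(U) = U*(6 + U)/5 (j(U) = ((U + 6)*U)/5 = ((6 + U)*U)/5 = (U*(6 + U))/5 = U*(6 + U)/5)
y(b) = 5 + b² (y(b) = 4 + (b*b - 1*(-1)) = 4 + (b² + 1) = 4 + (1 + b²) = 5 + b²)
c = -185/226 (c = (77 + 108)/((⅕)*0*(6 + 0) - 226) = 185/((⅕)*0*6 - 226) = 185/(0 - 226) = 185/(-226) = 185*(-1/226) = -185/226 ≈ -0.81858)
y(-10 - 3*(-4)) - c = (5 + (-10 - 3*(-4))²) - 1*(-185/226) = (5 + (-10 + 12)²) + 185/226 = (5 + 2²) + 185/226 = (5 + 4) + 185/226 = 9 + 185/226 = 2219/226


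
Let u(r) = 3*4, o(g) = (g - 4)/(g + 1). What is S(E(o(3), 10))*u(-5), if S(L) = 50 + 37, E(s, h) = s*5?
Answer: 1044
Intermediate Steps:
o(g) = (-4 + g)/(1 + g)
E(s, h) = 5*s
S(L) = 87
u(r) = 12
S(E(o(3), 10))*u(-5) = 87*12 = 1044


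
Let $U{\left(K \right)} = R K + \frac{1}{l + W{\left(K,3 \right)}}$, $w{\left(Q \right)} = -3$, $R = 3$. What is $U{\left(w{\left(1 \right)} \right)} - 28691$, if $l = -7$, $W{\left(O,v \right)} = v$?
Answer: $- \frac{114801}{4} \approx -28700.0$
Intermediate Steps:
$U{\left(K \right)} = - \frac{1}{4} + 3 K$ ($U{\left(K \right)} = 3 K + \frac{1}{-7 + 3} = 3 K + \frac{1}{-4} = 3 K - \frac{1}{4} = - \frac{1}{4} + 3 K$)
$U{\left(w{\left(1 \right)} \right)} - 28691 = \left(- \frac{1}{4} + 3 \left(-3\right)\right) - 28691 = \left(- \frac{1}{4} - 9\right) - 28691 = - \frac{37}{4} - 28691 = - \frac{114801}{4}$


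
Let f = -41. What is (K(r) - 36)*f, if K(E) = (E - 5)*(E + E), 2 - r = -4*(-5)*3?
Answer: -298152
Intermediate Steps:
r = -58 (r = 2 - (-4*(-5))*3 = 2 - 20*3 = 2 - 1*60 = 2 - 60 = -58)
K(E) = 2*E*(-5 + E) (K(E) = (-5 + E)*(2*E) = 2*E*(-5 + E))
(K(r) - 36)*f = (2*(-58)*(-5 - 58) - 36)*(-41) = (2*(-58)*(-63) - 36)*(-41) = (7308 - 36)*(-41) = 7272*(-41) = -298152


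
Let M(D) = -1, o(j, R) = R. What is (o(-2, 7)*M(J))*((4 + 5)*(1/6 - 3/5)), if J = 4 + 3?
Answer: 273/10 ≈ 27.300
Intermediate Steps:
J = 7
(o(-2, 7)*M(J))*((4 + 5)*(1/6 - 3/5)) = (7*(-1))*((4 + 5)*(1/6 - 3/5)) = -63*(1*(⅙) - 3*⅕) = -63*(⅙ - ⅗) = -63*(-13)/30 = -7*(-39/10) = 273/10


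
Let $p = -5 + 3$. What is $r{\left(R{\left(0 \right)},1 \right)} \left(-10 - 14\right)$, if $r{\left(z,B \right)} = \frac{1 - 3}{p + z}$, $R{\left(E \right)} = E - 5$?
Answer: $- \frac{48}{7} \approx -6.8571$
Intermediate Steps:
$R{\left(E \right)} = -5 + E$
$p = -2$
$r{\left(z,B \right)} = - \frac{2}{-2 + z}$ ($r{\left(z,B \right)} = \frac{1 - 3}{-2 + z} = - \frac{2}{-2 + z}$)
$r{\left(R{\left(0 \right)},1 \right)} \left(-10 - 14\right) = - \frac{2}{-2 + \left(-5 + 0\right)} \left(-10 - 14\right) = - \frac{2}{-2 - 5} \left(-24\right) = - \frac{2}{-7} \left(-24\right) = \left(-2\right) \left(- \frac{1}{7}\right) \left(-24\right) = \frac{2}{7} \left(-24\right) = - \frac{48}{7}$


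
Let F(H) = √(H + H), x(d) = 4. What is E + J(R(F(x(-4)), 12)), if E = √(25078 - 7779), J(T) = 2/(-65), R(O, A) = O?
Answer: -2/65 + √17299 ≈ 131.49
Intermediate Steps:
F(H) = √2*√H (F(H) = √(2*H) = √2*√H)
J(T) = -2/65 (J(T) = 2*(-1/65) = -2/65)
E = √17299 ≈ 131.53
E + J(R(F(x(-4)), 12)) = √17299 - 2/65 = -2/65 + √17299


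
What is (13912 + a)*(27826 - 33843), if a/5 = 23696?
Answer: -796602664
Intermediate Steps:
a = 118480 (a = 5*23696 = 118480)
(13912 + a)*(27826 - 33843) = (13912 + 118480)*(27826 - 33843) = 132392*(-6017) = -796602664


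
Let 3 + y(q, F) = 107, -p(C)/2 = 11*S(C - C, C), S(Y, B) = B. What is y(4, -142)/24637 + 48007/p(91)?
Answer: -1182540251/49323274 ≈ -23.975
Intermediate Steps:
p(C) = -22*C
y(q, F) = 104 (y(q, F) = -3 + 107 = 104)
y(4, -142)/24637 + 48007/p(91) = 104/24637 + 48007/((-22*91)) = 104*(1/24637) + 48007/(-2002) = 104/24637 + 48007*(-1/2002) = 104/24637 - 48007/2002 = -1182540251/49323274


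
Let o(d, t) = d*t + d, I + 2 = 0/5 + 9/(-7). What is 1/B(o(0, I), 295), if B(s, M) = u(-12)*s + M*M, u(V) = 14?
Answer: 1/87025 ≈ 1.1491e-5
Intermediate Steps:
I = -23/7 (I = -2 + (0/5 + 9/(-7)) = -2 + (0*(1/5) + 9*(-1/7)) = -2 + (0 - 9/7) = -2 - 9/7 = -23/7 ≈ -3.2857)
o(d, t) = d + d*t
B(s, M) = M**2 + 14*s (B(s, M) = 14*s + M*M = 14*s + M**2 = M**2 + 14*s)
1/B(o(0, I), 295) = 1/(295**2 + 14*(0*(1 - 23/7))) = 1/(87025 + 14*(0*(-16/7))) = 1/(87025 + 14*0) = 1/(87025 + 0) = 1/87025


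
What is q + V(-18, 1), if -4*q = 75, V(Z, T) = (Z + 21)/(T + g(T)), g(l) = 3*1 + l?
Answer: -363/20 ≈ -18.150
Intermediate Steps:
g(l) = 3 + l
V(Z, T) = (21 + Z)/(3 + 2*T) (V(Z, T) = (Z + 21)/(T + (3 + T)) = (21 + Z)/(3 + 2*T))
q = -75/4 (q = -¼*75 = -75/4 ≈ -18.750)
q + V(-18, 1) = -75/4 + (21 - 18)/(3 + 2*1) = -75/4 + 3/(3 + 2) = -75/4 + 3/5 = -75/4 + (⅕)*3 = -75/4 + ⅗ = -363/20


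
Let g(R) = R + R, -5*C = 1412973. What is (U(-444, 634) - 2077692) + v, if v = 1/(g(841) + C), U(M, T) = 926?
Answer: -2916948683263/1404563 ≈ -2.0768e+6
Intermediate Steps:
C = -1412973/5 (C = -⅕*1412973 = -1412973/5 ≈ -2.8259e+5)
g(R) = 2*R
v = -5/1404563 (v = 1/(2*841 - 1412973/5) = 1/(1682 - 1412973/5) = 1/(-1404563/5) = -5/1404563 ≈ -3.5598e-6)
(U(-444, 634) - 2077692) + v = (926 - 2077692) - 5/1404563 = -2076766 - 5/1404563 = -2916948683263/1404563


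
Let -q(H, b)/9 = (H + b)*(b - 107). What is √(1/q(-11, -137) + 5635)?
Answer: √4133515118303/27084 ≈ 75.067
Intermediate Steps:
q(H, b) = -9*(-107 + b)*(H + b) (q(H, b) = -9*(H + b)*(b - 107) = -9*(H + b)*(-107 + b) = -9*(-107 + b)*(H + b))
√(1/q(-11, -137) + 5635) = √(1/(-9*(-137)² + 963*(-11) + 963*(-137) - 9*(-11)*(-137)) + 5635) = √(1/(-9*18769 - 10593 - 131931 - 13563) + 5635) = √(1/(-168921 - 10593 - 131931 - 13563) + 5635) = √(1/(-325008) + 5635) = √(-1/325008 + 5635) = √(1831420079/325008) = √4133515118303/27084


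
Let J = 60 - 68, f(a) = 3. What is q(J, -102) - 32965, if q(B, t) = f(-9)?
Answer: -32962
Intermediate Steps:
J = -8
q(B, t) = 3
q(J, -102) - 32965 = 3 - 32965 = -32962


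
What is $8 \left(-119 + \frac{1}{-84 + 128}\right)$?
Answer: $- \frac{10470}{11} \approx -951.82$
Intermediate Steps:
$8 \left(-119 + \frac{1}{-84 + 128}\right) = 8 \left(-119 + \frac{1}{44}\right) = 8 \left(- \frac{5235}{44}\right) = - \frac{10470}{11}$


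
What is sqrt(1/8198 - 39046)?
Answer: I*sqrt(2624172479186)/8198 ≈ 197.6*I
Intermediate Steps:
sqrt(1/8198 - 39046) = sqrt(-320099107/8198) = I*sqrt(2624172479186)/8198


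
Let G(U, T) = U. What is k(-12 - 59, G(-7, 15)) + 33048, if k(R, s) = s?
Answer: 33041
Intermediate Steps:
k(-12 - 59, G(-7, 15)) + 33048 = -7 + 33048 = 33041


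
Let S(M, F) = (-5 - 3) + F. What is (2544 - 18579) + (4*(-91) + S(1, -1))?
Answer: -16408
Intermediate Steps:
S(M, F) = -8 + F
(2544 - 18579) + (4*(-91) + S(1, -1)) = (2544 - 18579) + (4*(-91) + (-8 - 1)) = -16035 + (-364 - 9) = -16035 - 373 = -16408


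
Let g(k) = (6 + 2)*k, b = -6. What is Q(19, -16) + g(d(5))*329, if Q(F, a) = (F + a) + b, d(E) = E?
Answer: 13157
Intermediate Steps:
Q(F, a) = -6 + F + a (Q(F, a) = (F + a) - 6 = -6 + F + a)
g(k) = 8*k
Q(19, -16) + g(d(5))*329 = (-6 + 19 - 16) + (8*5)*329 = -3 + 40*329 = -3 + 13160 = 13157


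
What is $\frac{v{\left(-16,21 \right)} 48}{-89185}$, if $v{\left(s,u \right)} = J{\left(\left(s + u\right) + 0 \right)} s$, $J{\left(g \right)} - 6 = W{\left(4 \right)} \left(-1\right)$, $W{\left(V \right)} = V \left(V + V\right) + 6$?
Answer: $- \frac{24576}{89185} \approx -0.27556$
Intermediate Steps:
$W{\left(V \right)} = 6 + 2 V^{2}$ ($W{\left(V \right)} = V 2 V + 6 = 2 V^{2} + 6 = 6 + 2 V^{2}$)
$J{\left(g \right)} = -32$ ($J{\left(g \right)} = 6 + \left(6 + 2 \cdot 4^{2}\right) \left(-1\right) = 6 + \left(6 + 2 \cdot 16\right) \left(-1\right) = 6 + \left(6 + 32\right) \left(-1\right) = 6 + 38 \left(-1\right) = 6 - 38 = -32$)
$v{\left(s,u \right)} = - 32 s$
$\frac{v{\left(-16,21 \right)} 48}{-89185} = \frac{\left(-32\right) \left(-16\right) 48}{-89185} = 512 \cdot 48 \left(- \frac{1}{89185}\right) = 24576 \left(- \frac{1}{89185}\right) = - \frac{24576}{89185}$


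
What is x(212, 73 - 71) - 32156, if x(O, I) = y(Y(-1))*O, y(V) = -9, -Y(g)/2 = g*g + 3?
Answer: -34064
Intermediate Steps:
Y(g) = -6 - 2*g² (Y(g) = -2*(g*g + 3) = -2*(g² + 3) = -2*(3 + g²) = -6 - 2*g²)
x(O, I) = -9*O
x(212, 73 - 71) - 32156 = -9*212 - 32156 = -1908 - 32156 = -34064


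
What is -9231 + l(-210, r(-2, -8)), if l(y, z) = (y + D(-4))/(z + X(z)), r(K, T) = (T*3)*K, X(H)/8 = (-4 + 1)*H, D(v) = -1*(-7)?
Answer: -10190821/1104 ≈ -9230.8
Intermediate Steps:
D(v) = 7
X(H) = -24*H (X(H) = 8*((-4 + 1)*H) = 8*(-3*H) = -24*H)
r(K, T) = 3*K*T (r(K, T) = (3*T)*K = 3*K*T)
l(y, z) = -(7 + y)/(23*z) (l(y, z) = (y + 7)/(z - 24*z) = (7 + y)/((-23*z)) = (7 + y)*(-1/(23*z)) = -(7 + y)/(23*z))
-9231 + l(-210, r(-2, -8)) = -9231 + (-7 - 1*(-210))/(23*((3*(-2)*(-8)))) = -9231 + (1/23)*(-7 + 210)/48 = -9231 + (1/23)*(1/48)*203 = -9231 + 203/1104 = -10190821/1104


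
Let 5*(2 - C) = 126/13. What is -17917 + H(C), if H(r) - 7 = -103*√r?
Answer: -17910 - 206*√65/65 ≈ -17936.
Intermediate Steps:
C = 4/65 (C = 2 - 126/(5*13) = 2 - ⅕*126/13 = 2 - 126/65 = 4/65 ≈ 0.061538)
H(r) = 7 - 103*√r
-17917 + H(C) = -17917 + (7 - 206*√65/65) = -17910 - 206*√65/65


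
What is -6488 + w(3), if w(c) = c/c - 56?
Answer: -6543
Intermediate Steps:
w(c) = -55 (w(c) = 1 - 56 = -55)
-6488 + w(3) = -6488 - 55 = -6543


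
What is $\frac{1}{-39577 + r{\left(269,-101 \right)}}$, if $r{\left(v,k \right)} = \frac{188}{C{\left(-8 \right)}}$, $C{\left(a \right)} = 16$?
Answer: $- \frac{4}{158261} \approx -2.5275 \cdot 10^{-5}$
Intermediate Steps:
$r{\left(v,k \right)} = \frac{47}{4}$ ($r{\left(v,k \right)} = \frac{188}{16} = 188 \cdot \frac{1}{16} = \frac{47}{4}$)
$\frac{1}{-39577 + r{\left(269,-101 \right)}} = \frac{1}{-39577 + \frac{47}{4}} = \frac{1}{- \frac{158261}{4}} = - \frac{4}{158261}$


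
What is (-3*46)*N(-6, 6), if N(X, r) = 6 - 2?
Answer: -552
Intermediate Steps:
N(X, r) = 4
(-3*46)*N(-6, 6) = -3*46*4 = -138*4 = -552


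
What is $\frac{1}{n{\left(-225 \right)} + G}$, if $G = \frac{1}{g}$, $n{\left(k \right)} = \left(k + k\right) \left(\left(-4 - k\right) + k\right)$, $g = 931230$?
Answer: $\frac{931230}{1676214001} \approx 0.00055556$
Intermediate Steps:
$n{\left(k \right)} = - 8 k$ ($n{\left(k \right)} = 2 k \left(-4\right) = - 8 k$)
$G = \frac{1}{931230} \approx 1.0738 \cdot 10^{-6}$
$\frac{1}{n{\left(-225 \right)} + G} = \frac{1}{\left(-8\right) \left(-225\right) + \frac{1}{931230}} = \frac{1}{1800 + \frac{1}{931230}} = \frac{1}{\frac{1676214001}{931230}} = \frac{931230}{1676214001}$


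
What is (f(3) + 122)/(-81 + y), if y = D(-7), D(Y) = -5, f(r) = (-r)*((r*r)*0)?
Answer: -61/43 ≈ -1.4186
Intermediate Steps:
f(r) = 0 (f(r) = (-r)*(r²*0) = -r*0 = 0)
y = -5
(f(3) + 122)/(-81 + y) = (0 + 122)/(-81 - 5) = 122/(-86) = 122*(-1/86) = -61/43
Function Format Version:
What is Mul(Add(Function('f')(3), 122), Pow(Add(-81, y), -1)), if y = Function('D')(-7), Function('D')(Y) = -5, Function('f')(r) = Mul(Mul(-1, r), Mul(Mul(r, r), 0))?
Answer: Rational(-61, 43) ≈ -1.4186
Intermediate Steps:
Function('f')(r) = 0 (Function('f')(r) = Mul(Mul(-1, r), Mul(Pow(r, 2), 0)) = Mul(Mul(-1, r), 0) = 0)
y = -5
Mul(Add(Function('f')(3), 122), Pow(Add(-81, y), -1)) = Mul(Add(0, 122), Pow(Add(-81, -5), -1)) = Mul(122, Pow(-86, -1)) = Mul(122, Rational(-1, 86)) = Rational(-61, 43)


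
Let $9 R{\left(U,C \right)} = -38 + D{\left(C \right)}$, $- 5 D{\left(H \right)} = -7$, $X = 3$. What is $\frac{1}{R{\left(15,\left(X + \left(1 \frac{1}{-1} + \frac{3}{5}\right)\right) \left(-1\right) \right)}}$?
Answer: $- \frac{15}{61} \approx -0.2459$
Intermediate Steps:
$D{\left(H \right)} = \frac{7}{5}$ ($D{\left(H \right)} = \left(- \frac{1}{5}\right) \left(-7\right) = \frac{7}{5}$)
$R{\left(U,C \right)} = - \frac{61}{15}$ ($R{\left(U,C \right)} = \frac{-38 + \frac{7}{5}}{9} = \frac{1}{9} \left(- \frac{183}{5}\right) = - \frac{61}{15}$)
$\frac{1}{R{\left(15,\left(X + \left(1 \frac{1}{-1} + \frac{3}{5}\right)\right) \left(-1\right) \right)}} = \frac{1}{- \frac{61}{15}} = - \frac{15}{61}$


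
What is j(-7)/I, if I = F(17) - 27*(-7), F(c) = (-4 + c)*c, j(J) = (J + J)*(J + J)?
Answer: 98/205 ≈ 0.47805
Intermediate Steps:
j(J) = 4*J² (j(J) = (2*J)*(2*J) = 4*J²)
F(c) = c*(-4 + c)
I = 410 (I = 17*(-4 + 17) - 27*(-7) = 17*13 - 1*(-189) = 221 + 189 = 410)
j(-7)/I = (4*(-7)²)/410 = (4*49)/410 = (1/410)*196 = 98/205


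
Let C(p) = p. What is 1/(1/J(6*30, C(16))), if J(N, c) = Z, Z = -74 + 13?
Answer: -61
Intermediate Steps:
Z = -61
J(N, c) = -61
1/(1/J(6*30, C(16))) = 1/(1/(-61)) = 1/(-1/61) = -61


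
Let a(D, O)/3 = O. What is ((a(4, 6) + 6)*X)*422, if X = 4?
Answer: 40512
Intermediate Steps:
a(D, O) = 3*O
((a(4, 6) + 6)*X)*422 = ((3*6 + 6)*4)*422 = ((18 + 6)*4)*422 = (24*4)*422 = 96*422 = 40512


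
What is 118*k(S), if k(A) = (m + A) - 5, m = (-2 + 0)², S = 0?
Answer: -118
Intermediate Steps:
m = 4 (m = (-2)² = 4)
k(A) = -1 + A (k(A) = (4 + A) - 5 = -1 + A)
118*k(S) = 118*(-1 + 0) = 118*(-1) = -118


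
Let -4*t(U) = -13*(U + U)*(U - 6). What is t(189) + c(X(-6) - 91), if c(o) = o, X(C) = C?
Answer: 449437/2 ≈ 2.2472e+5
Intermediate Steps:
t(U) = 13*U*(-6 + U)/2 (t(U) = -(-13)*(U + U)*(U - 6)/4 = -(-13)*(2*U)*(-6 + U)/4 = -(-13)*2*U*(-6 + U)/4 = -(-13)*U*(-6 + U)/2 = 13*U*(-6 + U)/2)
t(189) + c(X(-6) - 91) = (13/2)*189*(-6 + 189) + (-6 - 91) = (13/2)*189*183 - 97 = 449631/2 - 97 = 449437/2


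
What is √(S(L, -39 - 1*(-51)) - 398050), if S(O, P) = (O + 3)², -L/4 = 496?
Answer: √3526311 ≈ 1877.8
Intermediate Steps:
L = -1984 (L = -4*496 = -1984)
S(O, P) = (3 + O)²
√(S(L, -39 - 1*(-51)) - 398050) = √((3 - 1984)² - 398050) = √((-1981)² - 398050) = √(3924361 - 398050) = √3526311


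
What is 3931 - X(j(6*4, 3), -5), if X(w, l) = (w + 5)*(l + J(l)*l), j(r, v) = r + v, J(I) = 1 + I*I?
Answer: 8251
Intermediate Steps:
J(I) = 1 + I**2
X(w, l) = (5 + w)*(l + l*(1 + l**2)) (X(w, l) = (w + 5)*(l + (1 + l**2)*l) = (5 + w)*(l + l*(1 + l**2)))
3931 - X(j(6*4, 3), -5) = 3931 - (-5)*(10 + (6*4 + 3) + 5*(-5)**2 + (6*4 + 3)*(1 + (-5)**2)) = 3931 - (-5)*(10 + (24 + 3) + 5*25 + (24 + 3)*(1 + 25)) = 3931 - (-5)*(10 + 27 + 125 + 27*26) = 3931 - (-5)*(10 + 27 + 125 + 702) = 3931 - (-5)*864 = 3931 - 1*(-4320) = 3931 + 4320 = 8251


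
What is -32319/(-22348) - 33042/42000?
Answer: 25790641/39109000 ≈ 0.65946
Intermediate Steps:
-32319/(-22348) - 33042/42000 = -32319*(-1/22348) - 33042*1/42000 = 32319/22348 - 5507/7000 = 25790641/39109000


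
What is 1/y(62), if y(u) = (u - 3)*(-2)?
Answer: -1/118 ≈ -0.0084746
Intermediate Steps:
y(u) = 6 - 2*u (y(u) = (-3 + u)*(-2) = 6 - 2*u)
1/y(62) = 1/(6 - 2*62) = 1/(6 - 124) = 1/(-118) = -1/118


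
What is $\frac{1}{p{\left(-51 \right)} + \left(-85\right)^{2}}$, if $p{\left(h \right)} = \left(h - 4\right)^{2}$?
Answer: $\frac{1}{10250} \approx 9.7561 \cdot 10^{-5}$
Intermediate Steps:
$p{\left(h \right)} = \left(-4 + h\right)^{2}$
$\frac{1}{p{\left(-51 \right)} + \left(-85\right)^{2}} = \frac{1}{\left(-4 - 51\right)^{2} + \left(-85\right)^{2}} = \frac{1}{\left(-55\right)^{2} + 7225} = \frac{1}{3025 + 7225} = \frac{1}{10250}$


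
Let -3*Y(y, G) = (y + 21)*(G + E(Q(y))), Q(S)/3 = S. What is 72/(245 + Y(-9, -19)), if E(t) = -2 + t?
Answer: 72/437 ≈ 0.16476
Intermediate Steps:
Q(S) = 3*S
Y(y, G) = -(21 + y)*(-2 + G + 3*y)/3 (Y(y, G) = -(y + 21)*(G + (-2 + 3*y))/3 = -(21 + y)*(-2 + G + 3*y)/3)
72/(245 + Y(-9, -19)) = 72/(245 + (14 - 1*(-9)**2 - 7*(-19) - 61/3*(-9) - 1/3*(-19)*(-9))) = 72/(245 + (14 - 1*81 + 133 + 183 - 57)) = 72/(245 + (14 - 81 + 133 + 183 - 57)) = 72/(245 + 192) = 72/437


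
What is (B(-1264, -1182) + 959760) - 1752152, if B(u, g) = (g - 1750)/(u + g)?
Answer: -969093950/1223 ≈ -7.9239e+5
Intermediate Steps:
B(u, g) = (-1750 + g)/(g + u)
(B(-1264, -1182) + 959760) - 1752152 = ((-1750 - 1182)/(-1182 - 1264) + 959760) - 1752152 = (-2932/(-2446) + 959760) - 1752152 = (-1/2446*(-2932) + 959760) - 1752152 = (1466/1223 + 959760) - 1752152 = 1173787946/1223 - 1752152 = -969093950/1223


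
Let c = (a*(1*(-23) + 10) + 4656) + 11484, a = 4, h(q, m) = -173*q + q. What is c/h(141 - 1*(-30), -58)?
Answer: -4022/7353 ≈ -0.54699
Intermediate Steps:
h(q, m) = -172*q
c = 16088 (c = (4*(1*(-23) + 10) + 4656) + 11484 = (4*(-23 + 10) + 4656) + 11484 = (4*(-13) + 4656) + 11484 = (-52 + 4656) + 11484 = 4604 + 11484 = 16088)
c/h(141 - 1*(-30), -58) = 16088/((-172*(141 - 1*(-30)))) = 16088/((-172*(141 + 30))) = 16088/((-172*171)) = 16088/(-29412) = 16088*(-1/29412) = -4022/7353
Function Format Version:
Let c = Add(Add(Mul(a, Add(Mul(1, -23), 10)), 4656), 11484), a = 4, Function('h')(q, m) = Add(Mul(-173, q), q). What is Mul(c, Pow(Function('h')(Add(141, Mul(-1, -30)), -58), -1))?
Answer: Rational(-4022, 7353) ≈ -0.54699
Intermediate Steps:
Function('h')(q, m) = Mul(-172, q)
c = 16088 (c = Add(Add(Mul(4, Add(Mul(1, -23), 10)), 4656), 11484) = Add(Add(Mul(4, Add(-23, 10)), 4656), 11484) = Add(Add(Mul(4, -13), 4656), 11484) = Add(Add(-52, 4656), 11484) = Add(4604, 11484) = 16088)
Mul(c, Pow(Function('h')(Add(141, Mul(-1, -30)), -58), -1)) = Mul(16088, Pow(Mul(-172, Add(141, Mul(-1, -30))), -1)) = Mul(16088, Pow(Mul(-172, Add(141, 30)), -1)) = Mul(16088, Pow(Mul(-172, 171), -1)) = Mul(16088, Pow(-29412, -1)) = Mul(16088, Rational(-1, 29412)) = Rational(-4022, 7353)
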